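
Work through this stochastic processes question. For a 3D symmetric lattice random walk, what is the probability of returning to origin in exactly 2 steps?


P(return in 2 steps) = P(reverse first step) = 1/(2d)
= 1/6
= 0.1667

0.1667


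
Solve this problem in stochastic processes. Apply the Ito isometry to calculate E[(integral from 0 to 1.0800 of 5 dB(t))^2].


By Ito isometry: E[(int f dB)^2] = int f^2 dt
= 5^2 * 1.0800
= 25 * 1.0800 = 27.0000

27.0000


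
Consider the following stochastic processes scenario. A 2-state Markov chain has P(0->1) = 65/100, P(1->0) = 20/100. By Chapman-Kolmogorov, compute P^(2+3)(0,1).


P^5 = P^2 * P^3
Computing via matrix multiplication of the transition matrix.
Entry (0,1) of P^5 = 0.7646

0.7646


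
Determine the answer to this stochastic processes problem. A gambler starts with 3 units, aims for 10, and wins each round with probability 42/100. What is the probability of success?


Gambler's ruin formula:
r = q/p = 0.5800/0.4200 = 1.3810
P(win) = (1 - r^i)/(1 - r^N)
= (1 - 1.3810^3)/(1 - 1.3810^10)
= 0.0674

0.0674


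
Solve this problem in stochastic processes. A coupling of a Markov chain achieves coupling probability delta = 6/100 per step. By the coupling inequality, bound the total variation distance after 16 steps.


TV distance bound <= (1-delta)^n
= (1 - 0.0600)^16
= 0.9400^16
= 0.3716

0.3716


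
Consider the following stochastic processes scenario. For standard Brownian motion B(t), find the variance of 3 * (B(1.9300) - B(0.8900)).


Var(alpha*(B(t)-B(s))) = alpha^2 * (t-s)
= 3^2 * (1.9300 - 0.8900)
= 9 * 1.0400
= 9.3600

9.3600


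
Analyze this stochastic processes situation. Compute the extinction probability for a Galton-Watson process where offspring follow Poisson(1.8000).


Since mu = 1.8000 > 1, extinction prob q < 1.
Solve s = exp(mu*(s-1)) iteratively.
q = 0.2676

0.2676


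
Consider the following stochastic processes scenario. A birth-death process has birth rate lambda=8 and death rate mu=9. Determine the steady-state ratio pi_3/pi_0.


For birth-death process, pi_n/pi_0 = (lambda/mu)^n
= (8/9)^3
= 0.7023

0.7023


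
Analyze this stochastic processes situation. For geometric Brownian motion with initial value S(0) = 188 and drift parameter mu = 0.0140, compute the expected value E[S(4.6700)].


E[S(t)] = S(0) * exp(mu * t)
= 188 * exp(0.0140 * 4.6700)
= 188 * 1.0676
= 200.7021

200.7021


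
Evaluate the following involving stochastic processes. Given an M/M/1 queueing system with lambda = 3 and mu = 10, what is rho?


rho = lambda/mu
= 3/10
= 0.3000

0.3000


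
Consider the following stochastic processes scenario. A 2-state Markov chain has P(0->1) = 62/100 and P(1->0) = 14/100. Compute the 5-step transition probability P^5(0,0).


Computing P^5 by matrix multiplication.
P = [[0.3800, 0.6200], [0.1400, 0.8600]]
After raising P to the power 5:
P^5(0,0) = 0.1849

0.1849


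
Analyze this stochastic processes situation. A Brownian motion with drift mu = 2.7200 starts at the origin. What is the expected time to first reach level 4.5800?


Expected first passage time = a/mu
= 4.5800/2.7200
= 1.6838

1.6838


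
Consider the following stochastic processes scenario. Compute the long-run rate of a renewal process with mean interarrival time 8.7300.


Long-run renewal rate = 1/E(X)
= 1/8.7300
= 0.1145

0.1145


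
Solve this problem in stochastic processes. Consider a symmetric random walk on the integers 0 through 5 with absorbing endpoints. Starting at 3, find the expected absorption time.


For symmetric RW on 0,...,N with absorbing barriers, E(i) = i*(N-i)
E(3) = 3 * 2 = 6

6


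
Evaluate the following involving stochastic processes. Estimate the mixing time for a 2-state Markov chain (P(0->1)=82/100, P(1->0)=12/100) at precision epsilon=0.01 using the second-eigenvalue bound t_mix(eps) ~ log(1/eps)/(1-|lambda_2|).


lambda_2 = |1 - p01 - p10| = |1 - 0.8200 - 0.1200| = 0.0600
t_mix ~ log(1/eps)/(1 - |lambda_2|)
= log(100)/(1 - 0.0600) = 4.6052/0.9400
= 4.8991

4.8991


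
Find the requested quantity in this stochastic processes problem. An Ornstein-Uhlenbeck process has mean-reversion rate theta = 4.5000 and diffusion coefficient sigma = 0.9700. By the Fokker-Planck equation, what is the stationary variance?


Stationary variance = sigma^2 / (2*theta)
= 0.9700^2 / (2*4.5000)
= 0.9409 / 9.0000
= 0.1045

0.1045


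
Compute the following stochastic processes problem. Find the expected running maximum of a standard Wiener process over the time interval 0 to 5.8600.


E(max B(s)) = sqrt(2t/pi)
= sqrt(2*5.8600/pi)
= sqrt(3.7306)
= 1.9315

1.9315


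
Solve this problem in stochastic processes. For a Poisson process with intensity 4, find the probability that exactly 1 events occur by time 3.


P(N(t)=k) = (lambda*t)^k * exp(-lambda*t) / k!
lambda*t = 12
= 12^1 * exp(-12) / 1!
= 12 * 6.1442e-06 / 1
= 7.3731e-05

7.3731e-05


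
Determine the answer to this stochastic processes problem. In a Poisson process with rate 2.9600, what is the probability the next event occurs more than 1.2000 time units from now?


P(X > t) = exp(-lambda * t)
= exp(-2.9600 * 1.2000)
= exp(-3.5520) = 0.0287

0.0287


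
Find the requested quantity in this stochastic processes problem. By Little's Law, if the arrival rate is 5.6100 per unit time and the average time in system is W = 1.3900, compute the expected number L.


Little's Law: L = lambda * W
= 5.6100 * 1.3900
= 7.7979

7.7979


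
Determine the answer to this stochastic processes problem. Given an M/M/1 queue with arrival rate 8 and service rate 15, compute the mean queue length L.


rho = 8/15 = 0.5333
L = rho/(1-rho)
= 0.5333/0.4667
= 1.1429

1.1429


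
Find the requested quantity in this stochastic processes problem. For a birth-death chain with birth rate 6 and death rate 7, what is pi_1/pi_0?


For birth-death process, pi_n/pi_0 = (lambda/mu)^n
= (6/7)^1
= 0.8571

0.8571


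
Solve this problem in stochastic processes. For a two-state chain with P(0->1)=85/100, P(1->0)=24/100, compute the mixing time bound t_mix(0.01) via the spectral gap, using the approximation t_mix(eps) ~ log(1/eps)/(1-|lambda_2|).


lambda_2 = |1 - p01 - p10| = |1 - 0.8500 - 0.2400| = 0.0900
t_mix ~ log(1/eps)/(1 - |lambda_2|)
= log(100)/(1 - 0.0900) = 4.6052/0.9100
= 5.0606

5.0606


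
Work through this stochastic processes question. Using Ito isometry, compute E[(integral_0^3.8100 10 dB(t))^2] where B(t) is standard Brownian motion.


By Ito isometry: E[(int f dB)^2] = int f^2 dt
= 10^2 * 3.8100
= 100 * 3.8100 = 381.0000

381.0000


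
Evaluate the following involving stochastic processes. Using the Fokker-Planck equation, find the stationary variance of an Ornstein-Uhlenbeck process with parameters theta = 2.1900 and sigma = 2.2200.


Stationary variance = sigma^2 / (2*theta)
= 2.2200^2 / (2*2.1900)
= 4.9284 / 4.3800
= 1.1252

1.1252


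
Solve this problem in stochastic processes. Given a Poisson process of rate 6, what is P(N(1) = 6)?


P(N(t)=k) = (lambda*t)^k * exp(-lambda*t) / k!
lambda*t = 6
= 6^6 * exp(-6) / 6!
= 46656 * 0.0025 / 720
= 0.1606

0.1606


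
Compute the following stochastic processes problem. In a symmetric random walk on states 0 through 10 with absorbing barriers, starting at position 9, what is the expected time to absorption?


For symmetric RW on 0,...,N with absorbing barriers, E(i) = i*(N-i)
E(9) = 9 * 1 = 9

9


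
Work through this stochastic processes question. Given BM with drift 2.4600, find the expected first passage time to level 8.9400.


Expected first passage time = a/mu
= 8.9400/2.4600
= 3.6341

3.6341


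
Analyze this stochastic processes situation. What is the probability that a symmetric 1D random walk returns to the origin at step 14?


P(S(14) = 0) = C(14,7) / 4^7
= 3432 / 16384
= 0.2095

0.2095


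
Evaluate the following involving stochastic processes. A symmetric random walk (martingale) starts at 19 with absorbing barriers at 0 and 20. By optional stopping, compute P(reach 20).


By optional stopping theorem: E(M at tau) = M(0) = 19
P(hit 20)*20 + P(hit 0)*0 = 19
P(hit 20) = (19 - 0)/(20 - 0) = 19/20 = 0.9500

0.9500


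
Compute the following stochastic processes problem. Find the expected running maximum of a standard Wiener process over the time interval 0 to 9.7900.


E(max B(s)) = sqrt(2t/pi)
= sqrt(2*9.7900/pi)
= sqrt(6.2325)
= 2.4965

2.4965


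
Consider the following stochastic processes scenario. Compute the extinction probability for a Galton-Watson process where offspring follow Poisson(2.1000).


Since mu = 2.1000 > 1, extinction prob q < 1.
Solve s = exp(mu*(s-1)) iteratively.
q = 0.1779

0.1779


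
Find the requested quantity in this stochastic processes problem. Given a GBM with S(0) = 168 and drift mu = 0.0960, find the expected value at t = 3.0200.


E[S(t)] = S(0) * exp(mu * t)
= 168 * exp(0.0960 * 3.0200)
= 168 * 1.3363
= 224.5019

224.5019


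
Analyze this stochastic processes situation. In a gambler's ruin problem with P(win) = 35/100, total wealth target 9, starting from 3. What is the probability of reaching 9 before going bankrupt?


Gambler's ruin formula:
r = q/p = 0.6500/0.3500 = 1.8571
P(win) = (1 - r^i)/(1 - r^N)
= (1 - 1.8571^3)/(1 - 1.8571^9)
= 0.0206

0.0206


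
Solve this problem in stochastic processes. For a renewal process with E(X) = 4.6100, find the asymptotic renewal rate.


Long-run renewal rate = 1/E(X)
= 1/4.6100
= 0.2169

0.2169


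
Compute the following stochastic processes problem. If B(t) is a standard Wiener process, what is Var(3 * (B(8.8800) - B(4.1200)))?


Var(alpha*(B(t)-B(s))) = alpha^2 * (t-s)
= 3^2 * (8.8800 - 4.1200)
= 9 * 4.7600
= 42.8400

42.8400


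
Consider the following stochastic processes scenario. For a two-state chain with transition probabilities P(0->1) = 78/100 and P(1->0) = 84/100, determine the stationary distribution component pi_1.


Stationary distribution: pi_0 = p10/(p01+p10), pi_1 = p01/(p01+p10)
p01 = 0.7800, p10 = 0.8400
pi_1 = 0.4815

0.4815


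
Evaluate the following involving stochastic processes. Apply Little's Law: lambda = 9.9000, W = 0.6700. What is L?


Little's Law: L = lambda * W
= 9.9000 * 0.6700
= 6.6330

6.6330


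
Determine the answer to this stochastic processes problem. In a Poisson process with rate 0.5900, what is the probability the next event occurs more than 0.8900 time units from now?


P(X > t) = exp(-lambda * t)
= exp(-0.5900 * 0.8900)
= exp(-0.5251) = 0.5915

0.5915


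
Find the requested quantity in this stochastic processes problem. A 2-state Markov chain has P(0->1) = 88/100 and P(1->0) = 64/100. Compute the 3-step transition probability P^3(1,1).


Computing P^3 by matrix multiplication.
P = [[0.1200, 0.8800], [0.6400, 0.3600]]
After raising P to the power 3:
P^3(1,1) = 0.5197

0.5197


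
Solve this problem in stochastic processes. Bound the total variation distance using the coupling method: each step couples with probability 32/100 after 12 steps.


TV distance bound <= (1-delta)^n
= (1 - 0.3200)^12
= 0.6800^12
= 0.0098

0.0098


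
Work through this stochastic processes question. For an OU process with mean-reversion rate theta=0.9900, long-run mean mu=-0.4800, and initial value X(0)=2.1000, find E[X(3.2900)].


E[X(t)] = mu + (X(0) - mu)*exp(-theta*t)
= -0.4800 + (2.1000 - -0.4800)*exp(-0.9900*3.2900)
= -0.4800 + 2.5800 * 0.0385
= -0.3807

-0.3807


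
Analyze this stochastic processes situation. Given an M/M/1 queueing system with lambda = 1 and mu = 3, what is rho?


rho = lambda/mu
= 1/3
= 0.3333

0.3333


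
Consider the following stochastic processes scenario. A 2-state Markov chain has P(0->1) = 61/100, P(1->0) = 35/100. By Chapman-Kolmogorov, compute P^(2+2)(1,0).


P^4 = P^2 * P^2
Computing via matrix multiplication of the transition matrix.
Entry (1,0) of P^4 = 0.3646

0.3646


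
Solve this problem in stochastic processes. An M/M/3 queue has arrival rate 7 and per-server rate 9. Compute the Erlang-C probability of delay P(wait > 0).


a = lambda/mu = 0.7778
rho = a/c = 0.2593
Erlang-C formula applied:
C(c,a) = 0.0484

0.0484


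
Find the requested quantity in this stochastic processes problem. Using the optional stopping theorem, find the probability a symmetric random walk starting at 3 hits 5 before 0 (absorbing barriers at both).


By optional stopping theorem: E(M at tau) = M(0) = 3
P(hit 5)*5 + P(hit 0)*0 = 3
P(hit 5) = (3 - 0)/(5 - 0) = 3/5 = 0.6000

0.6000


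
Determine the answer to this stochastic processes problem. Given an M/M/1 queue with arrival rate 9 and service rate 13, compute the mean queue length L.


rho = 9/13 = 0.6923
L = rho/(1-rho)
= 0.6923/0.3077
= 2.2500

2.2500


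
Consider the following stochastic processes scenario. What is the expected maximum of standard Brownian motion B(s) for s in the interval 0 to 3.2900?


E(max B(s)) = sqrt(2t/pi)
= sqrt(2*3.2900/pi)
= sqrt(2.0945)
= 1.4472

1.4472


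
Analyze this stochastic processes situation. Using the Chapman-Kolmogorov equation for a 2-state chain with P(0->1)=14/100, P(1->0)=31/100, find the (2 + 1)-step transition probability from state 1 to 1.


P^3 = P^2 * P^1
Computing via matrix multiplication of the transition matrix.
Entry (1,1) of P^3 = 0.4257

0.4257


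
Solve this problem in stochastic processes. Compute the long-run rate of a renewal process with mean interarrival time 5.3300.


Long-run renewal rate = 1/E(X)
= 1/5.3300
= 0.1876

0.1876


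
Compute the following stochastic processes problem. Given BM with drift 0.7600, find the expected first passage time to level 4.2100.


Expected first passage time = a/mu
= 4.2100/0.7600
= 5.5395

5.5395


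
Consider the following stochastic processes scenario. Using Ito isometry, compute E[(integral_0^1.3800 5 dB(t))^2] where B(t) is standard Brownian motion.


By Ito isometry: E[(int f dB)^2] = int f^2 dt
= 5^2 * 1.3800
= 25 * 1.3800 = 34.5000

34.5000


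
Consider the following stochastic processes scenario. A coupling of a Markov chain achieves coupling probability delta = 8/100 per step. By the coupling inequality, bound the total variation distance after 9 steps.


TV distance bound <= (1-delta)^n
= (1 - 0.0800)^9
= 0.9200^9
= 0.4722

0.4722


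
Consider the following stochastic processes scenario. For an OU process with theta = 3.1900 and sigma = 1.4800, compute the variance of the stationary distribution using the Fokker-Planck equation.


Stationary variance = sigma^2 / (2*theta)
= 1.4800^2 / (2*3.1900)
= 2.1904 / 6.3800
= 0.3433

0.3433


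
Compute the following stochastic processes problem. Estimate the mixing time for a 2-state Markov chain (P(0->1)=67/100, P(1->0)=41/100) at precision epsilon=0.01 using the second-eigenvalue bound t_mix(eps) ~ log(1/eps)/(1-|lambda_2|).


lambda_2 = |1 - p01 - p10| = |1 - 0.6700 - 0.4100| = 0.0800
t_mix ~ log(1/eps)/(1 - |lambda_2|)
= log(100)/(1 - 0.0800) = 4.6052/0.9200
= 5.0056

5.0056


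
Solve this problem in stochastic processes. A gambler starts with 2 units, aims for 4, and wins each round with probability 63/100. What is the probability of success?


Gambler's ruin formula:
r = q/p = 0.3700/0.6300 = 0.5873
P(win) = (1 - r^i)/(1 - r^N)
= (1 - 0.5873^2)/(1 - 0.5873^4)
= 0.7435

0.7435


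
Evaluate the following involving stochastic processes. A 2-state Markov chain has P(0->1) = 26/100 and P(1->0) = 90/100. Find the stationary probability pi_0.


Stationary distribution: pi_0 = p10/(p01+p10), pi_1 = p01/(p01+p10)
p01 = 0.2600, p10 = 0.9000
pi_0 = 0.7759

0.7759


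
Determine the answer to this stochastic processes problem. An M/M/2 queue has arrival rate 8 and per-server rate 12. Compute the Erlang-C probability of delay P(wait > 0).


a = lambda/mu = 0.6667
rho = a/c = 0.3333
Erlang-C formula applied:
C(c,a) = 0.1667

0.1667


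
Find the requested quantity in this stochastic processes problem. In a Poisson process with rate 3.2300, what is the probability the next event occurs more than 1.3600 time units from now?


P(X > t) = exp(-lambda * t)
= exp(-3.2300 * 1.3600)
= exp(-4.3928) = 0.0124

0.0124


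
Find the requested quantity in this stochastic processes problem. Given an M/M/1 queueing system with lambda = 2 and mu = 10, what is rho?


rho = lambda/mu
= 2/10
= 0.2000

0.2000


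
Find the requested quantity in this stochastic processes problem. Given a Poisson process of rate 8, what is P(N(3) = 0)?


P(N(t)=k) = (lambda*t)^k * exp(-lambda*t) / k!
lambda*t = 24
= 24^0 * exp(-24) / 0!
= 1 * 3.7751e-11 / 1
= 3.7751e-11

3.7751e-11


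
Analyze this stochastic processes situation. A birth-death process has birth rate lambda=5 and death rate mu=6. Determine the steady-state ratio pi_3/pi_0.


For birth-death process, pi_n/pi_0 = (lambda/mu)^n
= (5/6)^3
= 0.5787

0.5787


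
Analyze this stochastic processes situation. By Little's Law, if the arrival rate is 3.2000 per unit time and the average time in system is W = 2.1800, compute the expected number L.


Little's Law: L = lambda * W
= 3.2000 * 2.1800
= 6.9760

6.9760


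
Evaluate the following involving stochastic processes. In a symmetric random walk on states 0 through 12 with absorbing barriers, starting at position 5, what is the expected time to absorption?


For symmetric RW on 0,...,N with absorbing barriers, E(i) = i*(N-i)
E(5) = 5 * 7 = 35

35


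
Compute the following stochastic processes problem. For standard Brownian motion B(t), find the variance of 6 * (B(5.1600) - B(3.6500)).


Var(alpha*(B(t)-B(s))) = alpha^2 * (t-s)
= 6^2 * (5.1600 - 3.6500)
= 36 * 1.5100
= 54.3600

54.3600


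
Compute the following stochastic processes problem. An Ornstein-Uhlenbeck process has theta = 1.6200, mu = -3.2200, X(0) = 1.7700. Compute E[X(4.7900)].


E[X(t)] = mu + (X(0) - mu)*exp(-theta*t)
= -3.2200 + (1.7700 - -3.2200)*exp(-1.6200*4.7900)
= -3.2200 + 4.9900 * 4.2654e-04
= -3.2179

-3.2179


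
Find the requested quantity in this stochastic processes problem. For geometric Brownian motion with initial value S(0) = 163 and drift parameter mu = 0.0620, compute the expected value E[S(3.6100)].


E[S(t)] = S(0) * exp(mu * t)
= 163 * exp(0.0620 * 3.6100)
= 163 * 1.2508
= 203.8879

203.8879


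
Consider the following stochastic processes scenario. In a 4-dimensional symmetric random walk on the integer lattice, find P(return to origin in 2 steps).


P(return in 2 steps) = P(reverse first step) = 1/(2d)
= 1/8
= 0.1250

0.1250


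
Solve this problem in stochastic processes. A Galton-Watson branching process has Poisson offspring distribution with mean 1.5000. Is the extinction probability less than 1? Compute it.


Since mu = 1.5000 > 1, extinction prob q < 1.
Solve s = exp(mu*(s-1)) iteratively.
q = 0.4172

0.4172


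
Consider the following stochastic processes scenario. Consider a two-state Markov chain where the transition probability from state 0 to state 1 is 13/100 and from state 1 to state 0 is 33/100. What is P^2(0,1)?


Computing P^2 by matrix multiplication.
P = [[0.8700, 0.1300], [0.3300, 0.6700]]
After raising P to the power 2:
P^2(0,1) = 0.2002

0.2002


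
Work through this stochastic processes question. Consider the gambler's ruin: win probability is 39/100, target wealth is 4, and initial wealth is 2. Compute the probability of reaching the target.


Gambler's ruin formula:
r = q/p = 0.6100/0.3900 = 1.5641
P(win) = (1 - r^i)/(1 - r^N)
= (1 - 1.5641^2)/(1 - 1.5641^4)
= 0.2902

0.2902


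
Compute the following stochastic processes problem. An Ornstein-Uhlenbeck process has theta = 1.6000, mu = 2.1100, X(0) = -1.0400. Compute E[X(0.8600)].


E[X(t)] = mu + (X(0) - mu)*exp(-theta*t)
= 2.1100 + (-1.0400 - 2.1100)*exp(-1.6000*0.8600)
= 2.1100 + -3.1500 * 0.2526
= 1.3144

1.3144


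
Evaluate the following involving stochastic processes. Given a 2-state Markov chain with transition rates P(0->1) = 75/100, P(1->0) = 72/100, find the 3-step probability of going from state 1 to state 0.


Computing P^3 by matrix multiplication.
P = [[0.2500, 0.7500], [0.7200, 0.2800]]
After raising P to the power 3:
P^3(1,0) = 0.5406

0.5406


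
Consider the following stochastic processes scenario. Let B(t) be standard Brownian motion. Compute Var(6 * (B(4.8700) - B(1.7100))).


Var(alpha*(B(t)-B(s))) = alpha^2 * (t-s)
= 6^2 * (4.8700 - 1.7100)
= 36 * 3.1600
= 113.7600

113.7600


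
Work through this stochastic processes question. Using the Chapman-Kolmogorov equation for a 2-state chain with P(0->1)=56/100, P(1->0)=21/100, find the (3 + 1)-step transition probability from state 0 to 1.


P^4 = P^3 * P^1
Computing via matrix multiplication of the transition matrix.
Entry (0,1) of P^4 = 0.7252

0.7252


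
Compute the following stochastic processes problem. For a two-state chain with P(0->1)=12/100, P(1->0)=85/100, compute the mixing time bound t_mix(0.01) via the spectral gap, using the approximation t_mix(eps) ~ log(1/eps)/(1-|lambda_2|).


lambda_2 = |1 - p01 - p10| = |1 - 0.1200 - 0.8500| = 0.0300
t_mix ~ log(1/eps)/(1 - |lambda_2|)
= log(100)/(1 - 0.0300) = 4.6052/0.9700
= 4.7476

4.7476


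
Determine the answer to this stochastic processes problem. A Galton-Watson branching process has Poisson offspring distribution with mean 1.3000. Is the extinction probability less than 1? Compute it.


Since mu = 1.3000 > 1, extinction prob q < 1.
Solve s = exp(mu*(s-1)) iteratively.
q = 0.5770

0.5770


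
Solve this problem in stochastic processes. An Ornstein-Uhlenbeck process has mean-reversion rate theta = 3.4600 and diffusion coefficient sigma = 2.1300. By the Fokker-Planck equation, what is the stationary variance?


Stationary variance = sigma^2 / (2*theta)
= 2.1300^2 / (2*3.4600)
= 4.5369 / 6.9200
= 0.6556

0.6556


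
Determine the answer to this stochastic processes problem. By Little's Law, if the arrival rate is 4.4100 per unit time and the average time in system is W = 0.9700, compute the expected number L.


Little's Law: L = lambda * W
= 4.4100 * 0.9700
= 4.2777

4.2777


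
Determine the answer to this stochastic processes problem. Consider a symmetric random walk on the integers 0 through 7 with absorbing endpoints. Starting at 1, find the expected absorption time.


For symmetric RW on 0,...,N with absorbing barriers, E(i) = i*(N-i)
E(1) = 1 * 6 = 6

6


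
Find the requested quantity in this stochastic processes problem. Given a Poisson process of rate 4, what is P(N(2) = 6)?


P(N(t)=k) = (lambda*t)^k * exp(-lambda*t) / k!
lambda*t = 8
= 8^6 * exp(-8) / 6!
= 262144 * 3.3546e-04 / 720
= 0.1221

0.1221


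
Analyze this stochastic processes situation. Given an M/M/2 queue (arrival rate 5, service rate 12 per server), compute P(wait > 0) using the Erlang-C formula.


a = lambda/mu = 0.4167
rho = a/c = 0.2083
Erlang-C formula applied:
C(c,a) = 0.0718

0.0718


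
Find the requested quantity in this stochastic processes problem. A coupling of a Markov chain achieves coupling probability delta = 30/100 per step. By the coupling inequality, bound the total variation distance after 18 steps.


TV distance bound <= (1-delta)^n
= (1 - 0.3000)^18
= 0.7000^18
= 0.0016

0.0016


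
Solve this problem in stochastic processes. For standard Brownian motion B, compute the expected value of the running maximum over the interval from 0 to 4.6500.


E(max B(s)) = sqrt(2t/pi)
= sqrt(2*4.6500/pi)
= sqrt(2.9603)
= 1.7205

1.7205


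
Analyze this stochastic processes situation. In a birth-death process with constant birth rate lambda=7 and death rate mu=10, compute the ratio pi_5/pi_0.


For birth-death process, pi_n/pi_0 = (lambda/mu)^n
= (7/10)^5
= 0.1681

0.1681


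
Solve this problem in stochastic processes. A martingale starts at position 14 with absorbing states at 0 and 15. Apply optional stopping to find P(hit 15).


By optional stopping theorem: E(M at tau) = M(0) = 14
P(hit 15)*15 + P(hit 0)*0 = 14
P(hit 15) = (14 - 0)/(15 - 0) = 14/15 = 0.9333

0.9333


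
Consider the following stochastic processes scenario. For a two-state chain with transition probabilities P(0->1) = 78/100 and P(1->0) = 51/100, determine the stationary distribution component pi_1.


Stationary distribution: pi_0 = p10/(p01+p10), pi_1 = p01/(p01+p10)
p01 = 0.7800, p10 = 0.5100
pi_1 = 0.6047

0.6047


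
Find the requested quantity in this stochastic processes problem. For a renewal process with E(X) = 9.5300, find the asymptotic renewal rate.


Long-run renewal rate = 1/E(X)
= 1/9.5300
= 0.1049

0.1049


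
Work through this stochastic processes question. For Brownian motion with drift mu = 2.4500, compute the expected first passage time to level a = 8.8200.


Expected first passage time = a/mu
= 8.8200/2.4500
= 3.6000

3.6000


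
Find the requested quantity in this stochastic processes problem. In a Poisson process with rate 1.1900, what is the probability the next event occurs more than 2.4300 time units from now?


P(X > t) = exp(-lambda * t)
= exp(-1.1900 * 2.4300)
= exp(-2.8917) = 0.0555

0.0555


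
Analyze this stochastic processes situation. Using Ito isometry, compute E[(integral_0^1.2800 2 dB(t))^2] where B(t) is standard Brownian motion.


By Ito isometry: E[(int f dB)^2] = int f^2 dt
= 2^2 * 1.2800
= 4 * 1.2800 = 5.1200

5.1200


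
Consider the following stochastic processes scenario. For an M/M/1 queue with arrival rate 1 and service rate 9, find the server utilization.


rho = lambda/mu
= 1/9
= 0.1111

0.1111


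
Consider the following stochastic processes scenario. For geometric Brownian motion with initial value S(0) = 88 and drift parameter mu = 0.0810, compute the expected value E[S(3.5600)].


E[S(t)] = S(0) * exp(mu * t)
= 88 * exp(0.0810 * 3.5600)
= 88 * 1.3342
= 117.4129

117.4129


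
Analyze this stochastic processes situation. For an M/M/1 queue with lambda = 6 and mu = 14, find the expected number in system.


rho = 6/14 = 0.4286
L = rho/(1-rho)
= 0.4286/0.5714
= 0.7500

0.7500


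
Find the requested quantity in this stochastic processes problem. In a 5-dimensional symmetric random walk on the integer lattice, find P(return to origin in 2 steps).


P(return in 2 steps) = P(reverse first step) = 1/(2d)
= 1/10
= 0.1000

0.1000


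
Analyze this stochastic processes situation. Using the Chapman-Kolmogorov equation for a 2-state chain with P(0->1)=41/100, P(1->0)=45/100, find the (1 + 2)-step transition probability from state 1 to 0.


P^3 = P^1 * P^2
Computing via matrix multiplication of the transition matrix.
Entry (1,0) of P^3 = 0.5218

0.5218


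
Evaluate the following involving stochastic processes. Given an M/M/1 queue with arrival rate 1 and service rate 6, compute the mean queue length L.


rho = 1/6 = 0.1667
L = rho/(1-rho)
= 0.1667/0.8333
= 0.2000

0.2000


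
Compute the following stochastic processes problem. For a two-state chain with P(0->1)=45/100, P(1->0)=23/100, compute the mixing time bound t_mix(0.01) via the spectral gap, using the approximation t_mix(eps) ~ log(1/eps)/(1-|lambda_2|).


lambda_2 = |1 - p01 - p10| = |1 - 0.4500 - 0.2300| = 0.3200
t_mix ~ log(1/eps)/(1 - |lambda_2|)
= log(100)/(1 - 0.3200) = 4.6052/0.6800
= 6.7723

6.7723


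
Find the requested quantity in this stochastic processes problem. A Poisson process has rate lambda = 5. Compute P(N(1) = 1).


P(N(t)=k) = (lambda*t)^k * exp(-lambda*t) / k!
lambda*t = 5
= 5^1 * exp(-5) / 1!
= 5 * 0.0067 / 1
= 0.0337

0.0337


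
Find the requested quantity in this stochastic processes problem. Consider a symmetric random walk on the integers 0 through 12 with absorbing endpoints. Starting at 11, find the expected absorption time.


For symmetric RW on 0,...,N with absorbing barriers, E(i) = i*(N-i)
E(11) = 11 * 1 = 11

11


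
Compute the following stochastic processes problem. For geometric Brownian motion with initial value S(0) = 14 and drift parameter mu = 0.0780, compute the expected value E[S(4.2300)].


E[S(t)] = S(0) * exp(mu * t)
= 14 * exp(0.0780 * 4.2300)
= 14 * 1.3909
= 19.4724

19.4724


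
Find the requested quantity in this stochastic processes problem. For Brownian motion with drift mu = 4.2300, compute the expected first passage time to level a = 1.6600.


Expected first passage time = a/mu
= 1.6600/4.2300
= 0.3924

0.3924


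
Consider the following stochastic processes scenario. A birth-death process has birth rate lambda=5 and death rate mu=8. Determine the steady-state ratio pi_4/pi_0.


For birth-death process, pi_n/pi_0 = (lambda/mu)^n
= (5/8)^4
= 0.1526

0.1526


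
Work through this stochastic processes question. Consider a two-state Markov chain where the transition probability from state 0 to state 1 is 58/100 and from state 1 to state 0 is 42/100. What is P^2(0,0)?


Computing P^2 by matrix multiplication.
P = [[0.4200, 0.5800], [0.4200, 0.5800]]
After raising P to the power 2:
P^2(0,0) = 0.4200

0.4200


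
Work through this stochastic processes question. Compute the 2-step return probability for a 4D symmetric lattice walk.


P(return in 2 steps) = P(reverse first step) = 1/(2d)
= 1/8
= 0.1250

0.1250


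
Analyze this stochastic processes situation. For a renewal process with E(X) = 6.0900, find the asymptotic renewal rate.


Long-run renewal rate = 1/E(X)
= 1/6.0900
= 0.1642

0.1642


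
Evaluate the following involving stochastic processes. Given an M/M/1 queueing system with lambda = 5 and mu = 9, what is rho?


rho = lambda/mu
= 5/9
= 0.5556

0.5556


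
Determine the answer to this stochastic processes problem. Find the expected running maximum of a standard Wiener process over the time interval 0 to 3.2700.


E(max B(s)) = sqrt(2t/pi)
= sqrt(2*3.2700/pi)
= sqrt(2.0817)
= 1.4428

1.4428


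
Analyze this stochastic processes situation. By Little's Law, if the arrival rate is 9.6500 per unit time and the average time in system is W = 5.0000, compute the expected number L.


Little's Law: L = lambda * W
= 9.6500 * 5.0000
= 48.2500

48.2500


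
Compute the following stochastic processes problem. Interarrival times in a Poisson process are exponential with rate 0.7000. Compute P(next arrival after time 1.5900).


P(X > t) = exp(-lambda * t)
= exp(-0.7000 * 1.5900)
= exp(-1.1130) = 0.3286

0.3286


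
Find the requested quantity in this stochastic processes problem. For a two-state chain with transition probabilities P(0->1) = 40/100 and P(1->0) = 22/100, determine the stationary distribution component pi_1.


Stationary distribution: pi_0 = p10/(p01+p10), pi_1 = p01/(p01+p10)
p01 = 0.4000, p10 = 0.2200
pi_1 = 0.6452

0.6452


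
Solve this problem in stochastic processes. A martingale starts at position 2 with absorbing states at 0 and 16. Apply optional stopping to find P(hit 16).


By optional stopping theorem: E(M at tau) = M(0) = 2
P(hit 16)*16 + P(hit 0)*0 = 2
P(hit 16) = (2 - 0)/(16 - 0) = 1/8 = 0.1250

0.1250


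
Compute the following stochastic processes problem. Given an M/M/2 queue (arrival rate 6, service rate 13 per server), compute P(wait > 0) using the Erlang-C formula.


a = lambda/mu = 0.4615
rho = a/c = 0.2308
Erlang-C formula applied:
C(c,a) = 0.0865

0.0865


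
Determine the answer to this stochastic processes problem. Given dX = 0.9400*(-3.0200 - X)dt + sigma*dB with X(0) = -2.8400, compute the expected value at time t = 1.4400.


E[X(t)] = mu + (X(0) - mu)*exp(-theta*t)
= -3.0200 + (-2.8400 - -3.0200)*exp(-0.9400*1.4400)
= -3.0200 + 0.1800 * 0.2583
= -2.9735

-2.9735


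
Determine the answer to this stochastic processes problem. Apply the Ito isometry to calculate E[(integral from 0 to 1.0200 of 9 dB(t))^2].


By Ito isometry: E[(int f dB)^2] = int f^2 dt
= 9^2 * 1.0200
= 81 * 1.0200 = 82.6200

82.6200


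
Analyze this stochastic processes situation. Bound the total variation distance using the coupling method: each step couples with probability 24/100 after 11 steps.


TV distance bound <= (1-delta)^n
= (1 - 0.2400)^11
= 0.7600^11
= 0.0489

0.0489


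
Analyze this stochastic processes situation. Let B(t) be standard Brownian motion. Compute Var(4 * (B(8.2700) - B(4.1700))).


Var(alpha*(B(t)-B(s))) = alpha^2 * (t-s)
= 4^2 * (8.2700 - 4.1700)
= 16 * 4.1000
= 65.6000

65.6000


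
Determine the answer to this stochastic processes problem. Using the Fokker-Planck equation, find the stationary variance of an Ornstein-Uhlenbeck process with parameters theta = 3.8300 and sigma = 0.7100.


Stationary variance = sigma^2 / (2*theta)
= 0.7100^2 / (2*3.8300)
= 0.5041 / 7.6600
= 0.0658

0.0658


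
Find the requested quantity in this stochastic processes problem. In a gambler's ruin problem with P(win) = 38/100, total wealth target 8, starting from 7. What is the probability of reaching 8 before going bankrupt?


Gambler's ruin formula:
r = q/p = 0.6200/0.3800 = 1.6316
P(win) = (1 - r^i)/(1 - r^N)
= (1 - 1.6316^7)/(1 - 1.6316^8)
= 0.6050

0.6050


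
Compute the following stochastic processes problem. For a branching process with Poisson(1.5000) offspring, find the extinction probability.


Since mu = 1.5000 > 1, extinction prob q < 1.
Solve s = exp(mu*(s-1)) iteratively.
q = 0.4172

0.4172


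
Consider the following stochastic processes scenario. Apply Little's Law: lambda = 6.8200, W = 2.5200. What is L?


Little's Law: L = lambda * W
= 6.8200 * 2.5200
= 17.1864

17.1864


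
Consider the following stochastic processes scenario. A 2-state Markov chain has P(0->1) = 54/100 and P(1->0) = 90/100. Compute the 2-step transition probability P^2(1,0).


Computing P^2 by matrix multiplication.
P = [[0.4600, 0.5400], [0.9000, 0.1000]]
After raising P to the power 2:
P^2(1,0) = 0.5040

0.5040


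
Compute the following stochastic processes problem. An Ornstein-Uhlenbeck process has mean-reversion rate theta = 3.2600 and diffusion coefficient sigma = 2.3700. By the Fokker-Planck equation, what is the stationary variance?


Stationary variance = sigma^2 / (2*theta)
= 2.3700^2 / (2*3.2600)
= 5.6169 / 6.5200
= 0.8615

0.8615


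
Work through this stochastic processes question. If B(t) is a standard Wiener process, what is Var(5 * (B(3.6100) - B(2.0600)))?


Var(alpha*(B(t)-B(s))) = alpha^2 * (t-s)
= 5^2 * (3.6100 - 2.0600)
= 25 * 1.5500
= 38.7500

38.7500


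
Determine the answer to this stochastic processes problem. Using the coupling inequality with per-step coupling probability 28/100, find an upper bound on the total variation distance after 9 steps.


TV distance bound <= (1-delta)^n
= (1 - 0.2800)^9
= 0.7200^9
= 0.0520

0.0520


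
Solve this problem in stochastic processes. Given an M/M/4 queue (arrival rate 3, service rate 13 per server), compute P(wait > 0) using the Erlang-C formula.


a = lambda/mu = 0.2308
rho = a/c = 0.0577
Erlang-C formula applied:
C(c,a) = 9.9560e-05

9.9560e-05


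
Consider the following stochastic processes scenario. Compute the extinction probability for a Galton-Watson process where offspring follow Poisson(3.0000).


Since mu = 3.0000 > 1, extinction prob q < 1.
Solve s = exp(mu*(s-1)) iteratively.
q = 0.0595

0.0595


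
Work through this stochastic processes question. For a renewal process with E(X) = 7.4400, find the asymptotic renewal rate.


Long-run renewal rate = 1/E(X)
= 1/7.4400
= 0.1344

0.1344


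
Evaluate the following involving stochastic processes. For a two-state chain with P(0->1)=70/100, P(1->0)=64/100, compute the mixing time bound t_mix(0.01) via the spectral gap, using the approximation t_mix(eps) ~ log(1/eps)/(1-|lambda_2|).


lambda_2 = |1 - p01 - p10| = |1 - 0.7000 - 0.6400| = 0.3400
t_mix ~ log(1/eps)/(1 - |lambda_2|)
= log(100)/(1 - 0.3400) = 4.6052/0.6600
= 6.9775

6.9775


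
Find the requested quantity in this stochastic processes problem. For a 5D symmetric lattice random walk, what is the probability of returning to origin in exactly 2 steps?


P(return in 2 steps) = P(reverse first step) = 1/(2d)
= 1/10
= 0.1000

0.1000


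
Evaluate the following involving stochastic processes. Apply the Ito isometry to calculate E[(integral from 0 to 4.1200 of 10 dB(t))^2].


By Ito isometry: E[(int f dB)^2] = int f^2 dt
= 10^2 * 4.1200
= 100 * 4.1200 = 412.0000

412.0000


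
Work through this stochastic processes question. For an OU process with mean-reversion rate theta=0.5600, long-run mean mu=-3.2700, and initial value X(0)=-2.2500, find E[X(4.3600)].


E[X(t)] = mu + (X(0) - mu)*exp(-theta*t)
= -3.2700 + (-2.2500 - -3.2700)*exp(-0.5600*4.3600)
= -3.2700 + 1.0200 * 0.0870
= -3.1812

-3.1812


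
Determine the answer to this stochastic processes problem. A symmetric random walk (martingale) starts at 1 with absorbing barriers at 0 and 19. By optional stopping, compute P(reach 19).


By optional stopping theorem: E(M at tau) = M(0) = 1
P(hit 19)*19 + P(hit 0)*0 = 1
P(hit 19) = (1 - 0)/(19 - 0) = 1/19 = 0.0526

0.0526


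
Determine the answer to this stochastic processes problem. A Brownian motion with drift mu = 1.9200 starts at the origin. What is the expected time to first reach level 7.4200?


Expected first passage time = a/mu
= 7.4200/1.9200
= 3.8646

3.8646


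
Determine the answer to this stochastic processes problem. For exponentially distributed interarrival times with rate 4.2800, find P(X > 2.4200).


P(X > t) = exp(-lambda * t)
= exp(-4.2800 * 2.4200)
= exp(-10.3576) = 3.1751e-05

3.1751e-05


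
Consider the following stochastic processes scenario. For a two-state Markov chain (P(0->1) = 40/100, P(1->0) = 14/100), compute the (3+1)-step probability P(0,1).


P^4 = P^3 * P^1
Computing via matrix multiplication of the transition matrix.
Entry (0,1) of P^4 = 0.7076

0.7076


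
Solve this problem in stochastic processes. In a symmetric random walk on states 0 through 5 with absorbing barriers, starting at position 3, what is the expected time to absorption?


For symmetric RW on 0,...,N with absorbing barriers, E(i) = i*(N-i)
E(3) = 3 * 2 = 6

6


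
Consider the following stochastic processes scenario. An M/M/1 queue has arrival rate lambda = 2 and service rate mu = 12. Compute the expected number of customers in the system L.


rho = 2/12 = 0.1667
L = rho/(1-rho)
= 0.1667/0.8333
= 0.2000

0.2000


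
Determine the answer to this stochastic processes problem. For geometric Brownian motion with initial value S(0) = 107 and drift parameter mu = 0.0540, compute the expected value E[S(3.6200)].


E[S(t)] = S(0) * exp(mu * t)
= 107 * exp(0.0540 * 3.6200)
= 107 * 1.2159
= 130.1007

130.1007


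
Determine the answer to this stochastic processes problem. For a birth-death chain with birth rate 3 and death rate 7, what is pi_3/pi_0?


For birth-death process, pi_n/pi_0 = (lambda/mu)^n
= (3/7)^3
= 0.0787

0.0787


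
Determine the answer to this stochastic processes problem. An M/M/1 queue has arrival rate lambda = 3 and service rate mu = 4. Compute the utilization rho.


rho = lambda/mu
= 3/4
= 0.7500

0.7500


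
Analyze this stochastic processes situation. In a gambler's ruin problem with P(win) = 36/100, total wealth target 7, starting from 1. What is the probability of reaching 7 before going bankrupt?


Gambler's ruin formula:
r = q/p = 0.6400/0.3600 = 1.7778
P(win) = (1 - r^i)/(1 - r^N)
= (1 - 1.7778^1)/(1 - 1.7778^7)
= 0.0141

0.0141


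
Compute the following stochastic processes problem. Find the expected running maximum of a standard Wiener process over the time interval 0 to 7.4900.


E(max B(s)) = sqrt(2t/pi)
= sqrt(2*7.4900/pi)
= sqrt(4.7683)
= 2.1836

2.1836


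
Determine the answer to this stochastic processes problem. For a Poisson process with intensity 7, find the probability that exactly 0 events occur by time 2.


P(N(t)=k) = (lambda*t)^k * exp(-lambda*t) / k!
lambda*t = 14
= 14^0 * exp(-14) / 0!
= 1 * 8.3153e-07 / 1
= 8.3153e-07

8.3153e-07
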